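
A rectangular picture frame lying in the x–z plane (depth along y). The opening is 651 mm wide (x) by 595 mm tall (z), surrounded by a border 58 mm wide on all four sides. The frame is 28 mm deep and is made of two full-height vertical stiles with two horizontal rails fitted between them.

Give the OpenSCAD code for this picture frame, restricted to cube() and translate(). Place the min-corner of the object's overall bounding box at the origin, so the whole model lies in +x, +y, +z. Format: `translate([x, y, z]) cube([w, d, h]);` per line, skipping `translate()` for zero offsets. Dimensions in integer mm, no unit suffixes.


cube([58, 28, 711]);
translate([709, 0, 0]) cube([58, 28, 711]);
translate([58, 0, 0]) cube([651, 28, 58]);
translate([58, 0, 653]) cube([651, 28, 58]);


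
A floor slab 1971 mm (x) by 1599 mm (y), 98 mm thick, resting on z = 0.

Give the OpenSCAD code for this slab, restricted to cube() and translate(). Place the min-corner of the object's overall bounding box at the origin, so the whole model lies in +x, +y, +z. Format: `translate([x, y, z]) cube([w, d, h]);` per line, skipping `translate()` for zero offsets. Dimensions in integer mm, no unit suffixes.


cube([1971, 1599, 98]);


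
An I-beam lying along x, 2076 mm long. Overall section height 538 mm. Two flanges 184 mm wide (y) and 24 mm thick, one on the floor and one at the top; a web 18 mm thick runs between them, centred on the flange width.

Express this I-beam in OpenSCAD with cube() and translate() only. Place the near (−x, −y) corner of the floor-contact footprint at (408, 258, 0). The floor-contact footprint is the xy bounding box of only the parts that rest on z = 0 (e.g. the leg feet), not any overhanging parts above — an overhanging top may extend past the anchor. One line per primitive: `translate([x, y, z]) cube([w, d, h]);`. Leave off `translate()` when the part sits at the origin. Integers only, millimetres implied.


translate([408, 258, 0]) cube([2076, 184, 24]);
translate([408, 341, 24]) cube([2076, 18, 490]);
translate([408, 258, 514]) cube([2076, 184, 24]);


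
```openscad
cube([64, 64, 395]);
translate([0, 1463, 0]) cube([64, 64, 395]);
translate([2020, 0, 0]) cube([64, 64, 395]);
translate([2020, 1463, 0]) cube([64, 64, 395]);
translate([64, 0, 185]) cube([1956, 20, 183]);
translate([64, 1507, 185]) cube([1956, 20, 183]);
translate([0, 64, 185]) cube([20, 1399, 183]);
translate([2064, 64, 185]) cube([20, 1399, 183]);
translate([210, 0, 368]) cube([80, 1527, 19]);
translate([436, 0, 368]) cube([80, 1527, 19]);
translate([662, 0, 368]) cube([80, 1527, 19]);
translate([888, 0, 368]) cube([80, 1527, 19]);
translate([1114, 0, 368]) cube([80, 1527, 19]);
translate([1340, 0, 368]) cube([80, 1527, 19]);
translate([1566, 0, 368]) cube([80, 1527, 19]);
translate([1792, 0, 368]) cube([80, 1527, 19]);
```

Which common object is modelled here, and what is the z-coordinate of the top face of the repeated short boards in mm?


A bed frame. The slat-top height is 387 mm.

Four posts, four rails, and a row of slats — a bed frame. Slats sit on the rails at z = 185 + 183 = 368; with slat thickness 19, the top is 387 mm.


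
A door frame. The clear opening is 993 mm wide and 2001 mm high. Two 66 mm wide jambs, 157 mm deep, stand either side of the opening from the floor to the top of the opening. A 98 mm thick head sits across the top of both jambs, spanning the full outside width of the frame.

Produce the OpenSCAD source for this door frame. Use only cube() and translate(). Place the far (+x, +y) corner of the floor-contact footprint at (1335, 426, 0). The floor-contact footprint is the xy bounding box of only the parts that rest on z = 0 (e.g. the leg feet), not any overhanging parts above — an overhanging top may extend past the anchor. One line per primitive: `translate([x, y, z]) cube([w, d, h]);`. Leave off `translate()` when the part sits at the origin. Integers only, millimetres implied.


translate([210, 269, 0]) cube([66, 157, 2001]);
translate([1269, 269, 0]) cube([66, 157, 2001]);
translate([210, 269, 2001]) cube([1125, 157, 98]);


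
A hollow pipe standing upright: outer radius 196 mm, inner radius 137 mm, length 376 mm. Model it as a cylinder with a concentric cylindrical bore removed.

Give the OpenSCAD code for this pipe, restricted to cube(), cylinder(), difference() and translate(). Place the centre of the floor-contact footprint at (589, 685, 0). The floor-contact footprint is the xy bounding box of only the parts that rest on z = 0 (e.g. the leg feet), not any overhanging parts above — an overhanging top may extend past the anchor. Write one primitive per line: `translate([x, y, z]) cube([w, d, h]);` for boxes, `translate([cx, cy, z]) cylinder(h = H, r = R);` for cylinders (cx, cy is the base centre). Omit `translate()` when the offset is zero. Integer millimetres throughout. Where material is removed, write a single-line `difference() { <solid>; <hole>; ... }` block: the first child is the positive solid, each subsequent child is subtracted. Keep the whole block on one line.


difference() { translate([589, 685, 0]) cylinder(h = 376, r = 196); translate([589, 685, 0]) cylinder(h = 376, r = 137); }


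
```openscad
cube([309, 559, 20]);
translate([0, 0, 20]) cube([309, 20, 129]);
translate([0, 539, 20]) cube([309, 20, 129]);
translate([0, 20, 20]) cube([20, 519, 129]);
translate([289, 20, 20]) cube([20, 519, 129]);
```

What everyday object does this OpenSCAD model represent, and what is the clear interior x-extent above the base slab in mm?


An open box. The internal width is 269 mm.

A 309×559 base slab with four walls standing on it — an open box. The base is 309 mm wide and the walls are 20 mm thick, so the internal width is 309 − 2 × 20 = 269 mm.


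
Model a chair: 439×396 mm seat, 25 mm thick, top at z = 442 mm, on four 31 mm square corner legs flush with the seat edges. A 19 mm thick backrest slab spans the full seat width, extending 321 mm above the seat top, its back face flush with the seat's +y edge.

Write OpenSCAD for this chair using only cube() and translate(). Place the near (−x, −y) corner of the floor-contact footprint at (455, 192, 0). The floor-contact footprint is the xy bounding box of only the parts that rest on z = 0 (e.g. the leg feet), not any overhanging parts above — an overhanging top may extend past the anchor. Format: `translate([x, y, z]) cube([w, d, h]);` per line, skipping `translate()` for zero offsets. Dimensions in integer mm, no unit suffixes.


translate([455, 192, 417]) cube([439, 396, 25]);
translate([455, 192, 0]) cube([31, 31, 417]);
translate([863, 192, 0]) cube([31, 31, 417]);
translate([455, 557, 0]) cube([31, 31, 417]);
translate([863, 557, 0]) cube([31, 31, 417]);
translate([455, 569, 442]) cube([439, 19, 321]);


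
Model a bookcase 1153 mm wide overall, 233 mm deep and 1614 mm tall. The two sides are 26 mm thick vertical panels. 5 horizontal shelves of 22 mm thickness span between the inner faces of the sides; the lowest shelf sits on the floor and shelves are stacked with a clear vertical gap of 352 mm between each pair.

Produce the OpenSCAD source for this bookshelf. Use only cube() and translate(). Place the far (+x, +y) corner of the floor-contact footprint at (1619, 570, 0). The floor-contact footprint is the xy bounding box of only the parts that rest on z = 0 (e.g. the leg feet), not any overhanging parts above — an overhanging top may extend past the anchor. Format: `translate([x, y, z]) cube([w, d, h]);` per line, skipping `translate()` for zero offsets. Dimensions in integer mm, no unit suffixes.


translate([466, 337, 0]) cube([26, 233, 1614]);
translate([1593, 337, 0]) cube([26, 233, 1614]);
translate([492, 337, 0]) cube([1101, 233, 22]);
translate([492, 337, 374]) cube([1101, 233, 22]);
translate([492, 337, 748]) cube([1101, 233, 22]);
translate([492, 337, 1122]) cube([1101, 233, 22]);
translate([492, 337, 1496]) cube([1101, 233, 22]);


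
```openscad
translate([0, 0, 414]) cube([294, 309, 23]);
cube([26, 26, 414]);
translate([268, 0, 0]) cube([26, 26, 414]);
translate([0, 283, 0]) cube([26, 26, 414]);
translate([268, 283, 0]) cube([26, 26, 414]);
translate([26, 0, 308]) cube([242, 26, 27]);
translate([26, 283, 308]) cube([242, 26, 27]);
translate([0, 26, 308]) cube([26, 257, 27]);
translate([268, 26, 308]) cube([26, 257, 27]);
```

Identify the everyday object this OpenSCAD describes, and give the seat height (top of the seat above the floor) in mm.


A stool. The seat height is 437 mm.

A 294×309×23 slab at z = 414 on four corner posts — a stool. The seat top is 414 + 23 = 437 mm.


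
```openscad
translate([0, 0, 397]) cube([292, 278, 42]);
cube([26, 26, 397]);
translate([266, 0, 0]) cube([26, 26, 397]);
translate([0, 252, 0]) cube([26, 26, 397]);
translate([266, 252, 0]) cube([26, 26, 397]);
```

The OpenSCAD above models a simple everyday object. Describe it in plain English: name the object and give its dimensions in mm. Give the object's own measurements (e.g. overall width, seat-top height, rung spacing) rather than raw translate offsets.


A simple wooden stool: a rectangular seat 292 mm (x) by 278 mm (y), 42 mm thick, top face at z = 439 mm, on four square legs, each 26×26 mm in cross-section. The legs rest on z = 0, each flush with a corner of the seat.


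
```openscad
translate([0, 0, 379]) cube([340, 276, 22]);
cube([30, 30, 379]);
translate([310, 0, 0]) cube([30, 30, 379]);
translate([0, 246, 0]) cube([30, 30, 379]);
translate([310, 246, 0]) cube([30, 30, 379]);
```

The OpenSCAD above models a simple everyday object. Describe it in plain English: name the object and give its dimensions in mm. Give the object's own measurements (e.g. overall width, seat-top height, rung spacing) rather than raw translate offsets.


A simple wooden stool: a rectangular seat 340 mm (x) by 276 mm (y), 22 mm thick, top face at z = 401 mm, on four square legs, each 30×30 mm in cross-section. The legs rest on z = 0, each flush with a corner of the seat.


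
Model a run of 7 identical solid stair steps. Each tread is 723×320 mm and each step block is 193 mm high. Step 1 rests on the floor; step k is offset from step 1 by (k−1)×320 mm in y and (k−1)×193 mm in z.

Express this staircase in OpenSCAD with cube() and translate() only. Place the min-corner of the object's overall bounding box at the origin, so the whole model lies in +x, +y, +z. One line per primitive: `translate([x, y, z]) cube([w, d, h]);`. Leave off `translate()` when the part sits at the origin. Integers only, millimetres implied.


cube([723, 320, 193]);
translate([0, 320, 193]) cube([723, 320, 193]);
translate([0, 640, 386]) cube([723, 320, 193]);
translate([0, 960, 579]) cube([723, 320, 193]);
translate([0, 1280, 772]) cube([723, 320, 193]);
translate([0, 1600, 965]) cube([723, 320, 193]);
translate([0, 1920, 1158]) cube([723, 320, 193]);


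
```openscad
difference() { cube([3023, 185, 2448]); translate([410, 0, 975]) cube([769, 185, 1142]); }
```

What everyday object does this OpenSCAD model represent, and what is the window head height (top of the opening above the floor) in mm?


A wall with a window opening. The window head height is 2117 mm.

A wall with a rectangular opening subtracted — a window. Sill at z = 975, opening 1142 mm tall, so the head is at 975 + 1142 = 2117 mm.


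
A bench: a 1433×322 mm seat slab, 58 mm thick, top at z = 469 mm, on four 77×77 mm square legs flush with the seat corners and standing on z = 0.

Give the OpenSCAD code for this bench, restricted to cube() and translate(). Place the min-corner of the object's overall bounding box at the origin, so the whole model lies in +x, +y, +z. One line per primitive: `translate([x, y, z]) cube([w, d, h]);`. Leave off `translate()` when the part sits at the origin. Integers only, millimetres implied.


translate([0, 0, 411]) cube([1433, 322, 58]);
cube([77, 77, 411]);
translate([0, 245, 0]) cube([77, 77, 411]);
translate([1356, 0, 0]) cube([77, 77, 411]);
translate([1356, 245, 0]) cube([77, 77, 411]);


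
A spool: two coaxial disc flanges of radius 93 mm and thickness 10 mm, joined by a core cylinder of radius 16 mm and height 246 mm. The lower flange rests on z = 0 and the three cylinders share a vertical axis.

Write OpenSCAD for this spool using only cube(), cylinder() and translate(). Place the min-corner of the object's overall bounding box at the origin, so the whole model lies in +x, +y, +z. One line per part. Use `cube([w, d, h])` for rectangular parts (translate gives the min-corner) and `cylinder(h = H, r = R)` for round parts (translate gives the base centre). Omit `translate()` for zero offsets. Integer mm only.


translate([93, 93, 0]) cylinder(h = 10, r = 93);
translate([93, 93, 10]) cylinder(h = 246, r = 16);
translate([93, 93, 256]) cylinder(h = 10, r = 93);


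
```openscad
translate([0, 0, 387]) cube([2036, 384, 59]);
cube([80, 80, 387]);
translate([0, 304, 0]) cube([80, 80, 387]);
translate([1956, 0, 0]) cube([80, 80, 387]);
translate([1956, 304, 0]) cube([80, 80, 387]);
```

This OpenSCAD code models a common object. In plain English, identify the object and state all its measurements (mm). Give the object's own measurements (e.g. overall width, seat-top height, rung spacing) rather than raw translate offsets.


A long wooden bench with a 2036 mm (x) × 384 mm (y) seat, 59 mm thick, its top surface 446 mm above the floor. Four 80 mm square legs at the seat corners, flush with the edges, run from z = 0 to the seat underside.


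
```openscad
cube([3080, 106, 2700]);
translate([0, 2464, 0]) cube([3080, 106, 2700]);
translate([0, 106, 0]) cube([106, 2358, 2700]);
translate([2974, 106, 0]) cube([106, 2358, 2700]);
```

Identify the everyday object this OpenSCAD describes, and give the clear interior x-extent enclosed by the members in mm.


A house (or room) frame. The interior width is 2868 mm.

Four 2700 mm walls enclosing a rectangle with no floor or roof — a room or house frame. Outside width is 3080 mm and wall thickness is 106 mm, so the interior width is 3080 − 2 × 106 = 2868 mm.


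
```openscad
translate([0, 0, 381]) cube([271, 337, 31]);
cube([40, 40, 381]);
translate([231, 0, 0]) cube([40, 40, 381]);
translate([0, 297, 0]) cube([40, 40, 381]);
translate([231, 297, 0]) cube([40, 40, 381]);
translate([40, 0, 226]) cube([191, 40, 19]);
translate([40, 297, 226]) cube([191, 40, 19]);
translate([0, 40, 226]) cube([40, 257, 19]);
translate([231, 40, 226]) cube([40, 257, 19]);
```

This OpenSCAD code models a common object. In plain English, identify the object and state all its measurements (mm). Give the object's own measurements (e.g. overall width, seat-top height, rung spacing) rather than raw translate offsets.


A four-legged stool. The seat is a 271×337×31 mm slab whose top surface is at z = 412 mm; four square legs, each 40×40 mm in cross-section, run from the floor (z = 0) to the underside of the seat, each flush with a corner of the seat. Four stretchers, 40 mm wide and 19 mm tall, connect adjacent legs with their undersides at z = 226 mm, each running between the inner faces of the legs it joins and aligned with the legs' outer faces on the other axis.


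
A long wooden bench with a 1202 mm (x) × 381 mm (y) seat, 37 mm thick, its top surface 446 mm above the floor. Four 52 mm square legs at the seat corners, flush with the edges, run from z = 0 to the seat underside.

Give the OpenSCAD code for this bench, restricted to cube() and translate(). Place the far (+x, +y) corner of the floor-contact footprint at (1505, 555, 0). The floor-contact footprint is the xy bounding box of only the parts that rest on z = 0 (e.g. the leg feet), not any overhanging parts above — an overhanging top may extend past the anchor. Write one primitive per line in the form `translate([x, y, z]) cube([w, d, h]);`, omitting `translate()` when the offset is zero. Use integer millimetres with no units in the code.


// leg_h = 446 − 37 = 409
translate([303, 174, 409]) cube([1202, 381, 37]);
translate([303, 174, 0]) cube([52, 52, 409]);
translate([303, 503, 0]) cube([52, 52, 409]);
translate([1453, 174, 0]) cube([52, 52, 409]);
translate([1453, 503, 0]) cube([52, 52, 409]);


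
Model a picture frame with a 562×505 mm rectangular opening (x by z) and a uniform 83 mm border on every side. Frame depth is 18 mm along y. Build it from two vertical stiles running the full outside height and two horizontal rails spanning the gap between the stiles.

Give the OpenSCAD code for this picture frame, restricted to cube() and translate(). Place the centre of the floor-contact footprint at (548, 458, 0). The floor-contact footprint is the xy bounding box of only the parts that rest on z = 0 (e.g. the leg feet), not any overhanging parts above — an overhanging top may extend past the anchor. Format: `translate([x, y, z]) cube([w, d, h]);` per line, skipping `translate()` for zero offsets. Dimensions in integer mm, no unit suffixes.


translate([184, 449, 0]) cube([83, 18, 671]);
translate([829, 449, 0]) cube([83, 18, 671]);
translate([267, 449, 0]) cube([562, 18, 83]);
translate([267, 449, 588]) cube([562, 18, 83]);


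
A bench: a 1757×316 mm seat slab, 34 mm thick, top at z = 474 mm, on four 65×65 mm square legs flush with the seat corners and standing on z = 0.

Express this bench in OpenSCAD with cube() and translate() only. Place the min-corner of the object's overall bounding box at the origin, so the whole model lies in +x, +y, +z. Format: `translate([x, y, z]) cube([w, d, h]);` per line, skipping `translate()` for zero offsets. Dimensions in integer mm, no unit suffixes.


translate([0, 0, 440]) cube([1757, 316, 34]);
cube([65, 65, 440]);
translate([0, 251, 0]) cube([65, 65, 440]);
translate([1692, 0, 0]) cube([65, 65, 440]);
translate([1692, 251, 0]) cube([65, 65, 440]);


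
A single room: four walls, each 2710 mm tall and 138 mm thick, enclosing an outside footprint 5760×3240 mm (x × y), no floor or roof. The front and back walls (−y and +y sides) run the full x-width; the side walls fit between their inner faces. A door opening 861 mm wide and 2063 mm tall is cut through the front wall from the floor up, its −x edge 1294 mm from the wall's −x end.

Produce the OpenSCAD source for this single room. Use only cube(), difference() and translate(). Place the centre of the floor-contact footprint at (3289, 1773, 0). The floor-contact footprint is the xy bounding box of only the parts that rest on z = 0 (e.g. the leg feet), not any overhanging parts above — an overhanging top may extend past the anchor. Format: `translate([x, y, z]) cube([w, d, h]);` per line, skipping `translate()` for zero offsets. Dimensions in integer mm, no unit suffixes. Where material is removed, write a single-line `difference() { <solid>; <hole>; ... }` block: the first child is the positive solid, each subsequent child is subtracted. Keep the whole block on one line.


difference() { translate([409, 153, 0]) cube([5760, 138, 2710]); translate([1703, 153, 0]) cube([861, 138, 2063]); }
translate([409, 3255, 0]) cube([5760, 138, 2710]);
translate([409, 291, 0]) cube([138, 2964, 2710]);
translate([6031, 291, 0]) cube([138, 2964, 2710]);


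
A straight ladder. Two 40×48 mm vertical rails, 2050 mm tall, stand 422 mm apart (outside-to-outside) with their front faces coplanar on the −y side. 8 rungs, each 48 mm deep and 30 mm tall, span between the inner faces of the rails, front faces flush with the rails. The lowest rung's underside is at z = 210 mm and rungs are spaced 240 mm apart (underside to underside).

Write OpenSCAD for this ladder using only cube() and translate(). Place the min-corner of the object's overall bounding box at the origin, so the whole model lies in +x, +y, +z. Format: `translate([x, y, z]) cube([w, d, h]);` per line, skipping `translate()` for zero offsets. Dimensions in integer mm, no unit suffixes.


cube([40, 48, 2050]);
translate([382, 0, 0]) cube([40, 48, 2050]);
translate([40, 0, 210]) cube([342, 48, 30]);
translate([40, 0, 450]) cube([342, 48, 30]);
translate([40, 0, 690]) cube([342, 48, 30]);
translate([40, 0, 930]) cube([342, 48, 30]);
translate([40, 0, 1170]) cube([342, 48, 30]);
translate([40, 0, 1410]) cube([342, 48, 30]);
translate([40, 0, 1650]) cube([342, 48, 30]);
translate([40, 0, 1890]) cube([342, 48, 30]);


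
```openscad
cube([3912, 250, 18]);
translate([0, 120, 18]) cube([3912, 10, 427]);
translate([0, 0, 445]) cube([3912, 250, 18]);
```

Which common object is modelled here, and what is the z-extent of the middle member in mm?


An I-beam. The web height is 427 mm.

Two wide flanges with a thin centred web — an I-beam. Overall 463 mm minus two 18 mm flanges gives a web of 463 − 2·18 = 427 mm.


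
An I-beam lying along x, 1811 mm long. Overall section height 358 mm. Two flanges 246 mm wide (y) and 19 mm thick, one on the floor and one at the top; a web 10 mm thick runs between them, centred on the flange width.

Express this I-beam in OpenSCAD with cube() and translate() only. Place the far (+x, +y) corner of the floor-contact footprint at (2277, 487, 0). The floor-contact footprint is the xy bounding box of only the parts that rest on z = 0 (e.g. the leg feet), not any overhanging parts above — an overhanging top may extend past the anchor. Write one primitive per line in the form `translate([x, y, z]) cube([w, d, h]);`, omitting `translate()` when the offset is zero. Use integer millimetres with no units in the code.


translate([466, 241, 0]) cube([1811, 246, 19]);
translate([466, 359, 19]) cube([1811, 10, 320]);
translate([466, 241, 339]) cube([1811, 246, 19]);


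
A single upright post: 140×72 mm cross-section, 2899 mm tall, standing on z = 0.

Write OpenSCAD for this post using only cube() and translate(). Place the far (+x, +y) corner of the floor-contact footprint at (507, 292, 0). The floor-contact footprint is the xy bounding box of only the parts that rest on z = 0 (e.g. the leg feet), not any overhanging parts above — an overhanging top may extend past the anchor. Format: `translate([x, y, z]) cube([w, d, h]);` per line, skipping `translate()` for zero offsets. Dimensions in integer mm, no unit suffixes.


translate([367, 220, 0]) cube([140, 72, 2899]);


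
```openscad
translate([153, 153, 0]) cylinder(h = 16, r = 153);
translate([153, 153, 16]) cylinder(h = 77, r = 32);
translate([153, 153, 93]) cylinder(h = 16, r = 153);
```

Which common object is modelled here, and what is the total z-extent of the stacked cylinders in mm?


A spool. The overall height is 109 mm.

Three coaxial cylinders, large–small–large — a spool. Two 16 mm flanges and a 77 mm core give 16 + 77 + 16 = 109 mm.


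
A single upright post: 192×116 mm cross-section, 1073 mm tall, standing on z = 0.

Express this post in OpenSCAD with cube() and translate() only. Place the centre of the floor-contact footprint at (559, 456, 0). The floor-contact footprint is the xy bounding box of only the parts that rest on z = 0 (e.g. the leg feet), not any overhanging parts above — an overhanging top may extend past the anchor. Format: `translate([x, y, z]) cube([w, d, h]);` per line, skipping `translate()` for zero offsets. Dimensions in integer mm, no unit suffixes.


translate([463, 398, 0]) cube([192, 116, 1073]);


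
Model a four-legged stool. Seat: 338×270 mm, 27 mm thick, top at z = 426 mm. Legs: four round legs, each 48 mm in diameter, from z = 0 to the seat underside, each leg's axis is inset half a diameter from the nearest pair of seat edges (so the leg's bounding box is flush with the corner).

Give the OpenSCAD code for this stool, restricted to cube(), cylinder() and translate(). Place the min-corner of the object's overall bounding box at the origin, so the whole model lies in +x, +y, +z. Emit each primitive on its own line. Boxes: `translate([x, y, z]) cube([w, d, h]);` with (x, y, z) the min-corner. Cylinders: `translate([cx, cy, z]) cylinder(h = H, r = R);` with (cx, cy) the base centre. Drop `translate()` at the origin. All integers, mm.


// leg_h = 426 - 27 = 399
translate([0, 0, 399]) cube([338, 270, 27]);
translate([24, 24, 0]) cylinder(h = 399, r = 24);
translate([314, 24, 0]) cylinder(h = 399, r = 24);
translate([24, 246, 0]) cylinder(h = 399, r = 24);
translate([314, 246, 0]) cylinder(h = 399, r = 24);


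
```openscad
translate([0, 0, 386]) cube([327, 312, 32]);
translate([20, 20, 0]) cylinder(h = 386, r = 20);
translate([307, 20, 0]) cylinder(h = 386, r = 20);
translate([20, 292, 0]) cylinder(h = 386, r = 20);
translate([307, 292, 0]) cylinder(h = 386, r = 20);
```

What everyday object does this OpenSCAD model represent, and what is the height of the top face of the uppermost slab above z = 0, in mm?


A stool. The seat height is 418 mm.

A 327×312×32 slab at z = 386 on four corner cylinders — a stool. The seat top is 386 + 32 = 418 mm.


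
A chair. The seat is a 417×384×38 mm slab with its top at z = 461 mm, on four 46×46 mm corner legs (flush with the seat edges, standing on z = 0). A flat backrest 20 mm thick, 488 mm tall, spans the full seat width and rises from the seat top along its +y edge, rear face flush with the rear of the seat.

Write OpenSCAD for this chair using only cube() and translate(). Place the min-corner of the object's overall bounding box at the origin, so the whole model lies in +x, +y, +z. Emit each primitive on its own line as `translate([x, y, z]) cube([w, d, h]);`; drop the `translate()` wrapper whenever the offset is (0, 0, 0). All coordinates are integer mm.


translate([0, 0, 423]) cube([417, 384, 38]);
cube([46, 46, 423]);
translate([371, 0, 0]) cube([46, 46, 423]);
translate([0, 338, 0]) cube([46, 46, 423]);
translate([371, 338, 0]) cube([46, 46, 423]);
translate([0, 364, 461]) cube([417, 20, 488]);


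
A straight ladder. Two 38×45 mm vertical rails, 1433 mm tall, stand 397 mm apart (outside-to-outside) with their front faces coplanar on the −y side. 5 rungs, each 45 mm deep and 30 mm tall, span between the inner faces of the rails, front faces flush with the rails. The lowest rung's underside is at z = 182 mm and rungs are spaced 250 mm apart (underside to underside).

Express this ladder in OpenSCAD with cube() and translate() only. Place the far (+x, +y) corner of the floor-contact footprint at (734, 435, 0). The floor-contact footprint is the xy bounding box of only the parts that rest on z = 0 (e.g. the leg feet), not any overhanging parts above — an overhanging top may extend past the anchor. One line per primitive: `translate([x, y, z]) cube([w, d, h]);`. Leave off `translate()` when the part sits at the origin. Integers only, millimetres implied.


translate([337, 390, 0]) cube([38, 45, 1433]);
translate([696, 390, 0]) cube([38, 45, 1433]);
translate([375, 390, 182]) cube([321, 45, 30]);
translate([375, 390, 432]) cube([321, 45, 30]);
translate([375, 390, 682]) cube([321, 45, 30]);
translate([375, 390, 932]) cube([321, 45, 30]);
translate([375, 390, 1182]) cube([321, 45, 30]);


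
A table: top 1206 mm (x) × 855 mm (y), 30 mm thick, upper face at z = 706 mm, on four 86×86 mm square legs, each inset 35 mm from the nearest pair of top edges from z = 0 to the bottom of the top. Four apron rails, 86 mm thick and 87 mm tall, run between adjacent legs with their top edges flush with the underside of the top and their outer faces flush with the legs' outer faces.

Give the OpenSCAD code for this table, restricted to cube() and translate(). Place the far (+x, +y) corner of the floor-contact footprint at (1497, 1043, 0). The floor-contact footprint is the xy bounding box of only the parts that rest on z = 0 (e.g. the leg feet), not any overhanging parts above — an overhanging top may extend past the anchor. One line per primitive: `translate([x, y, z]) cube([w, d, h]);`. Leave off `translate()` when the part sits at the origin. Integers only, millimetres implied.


// leg_h = 706 - 30 = 676
// apron z = 676 - 87 = 589
translate([326, 223, 676]) cube([1206, 855, 30]);
translate([361, 258, 0]) cube([86, 86, 676]);
translate([1411, 258, 0]) cube([86, 86, 676]);
translate([361, 957, 0]) cube([86, 86, 676]);
translate([1411, 957, 0]) cube([86, 86, 676]);
translate([447, 258, 589]) cube([964, 86, 87]);
translate([447, 957, 589]) cube([964, 86, 87]);
translate([361, 344, 589]) cube([86, 613, 87]);
translate([1411, 344, 589]) cube([86, 613, 87]);


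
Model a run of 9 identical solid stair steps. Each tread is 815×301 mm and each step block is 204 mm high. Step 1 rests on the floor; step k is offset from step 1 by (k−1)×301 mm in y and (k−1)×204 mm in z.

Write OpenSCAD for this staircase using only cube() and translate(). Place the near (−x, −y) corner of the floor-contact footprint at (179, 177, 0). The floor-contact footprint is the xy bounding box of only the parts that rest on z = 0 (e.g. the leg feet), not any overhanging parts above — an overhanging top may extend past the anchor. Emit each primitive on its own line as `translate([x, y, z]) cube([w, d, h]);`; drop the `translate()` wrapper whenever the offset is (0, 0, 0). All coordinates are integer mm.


translate([179, 177, 0]) cube([815, 301, 204]);
translate([179, 478, 204]) cube([815, 301, 204]);
translate([179, 779, 408]) cube([815, 301, 204]);
translate([179, 1080, 612]) cube([815, 301, 204]);
translate([179, 1381, 816]) cube([815, 301, 204]);
translate([179, 1682, 1020]) cube([815, 301, 204]);
translate([179, 1983, 1224]) cube([815, 301, 204]);
translate([179, 2284, 1428]) cube([815, 301, 204]);
translate([179, 2585, 1632]) cube([815, 301, 204]);


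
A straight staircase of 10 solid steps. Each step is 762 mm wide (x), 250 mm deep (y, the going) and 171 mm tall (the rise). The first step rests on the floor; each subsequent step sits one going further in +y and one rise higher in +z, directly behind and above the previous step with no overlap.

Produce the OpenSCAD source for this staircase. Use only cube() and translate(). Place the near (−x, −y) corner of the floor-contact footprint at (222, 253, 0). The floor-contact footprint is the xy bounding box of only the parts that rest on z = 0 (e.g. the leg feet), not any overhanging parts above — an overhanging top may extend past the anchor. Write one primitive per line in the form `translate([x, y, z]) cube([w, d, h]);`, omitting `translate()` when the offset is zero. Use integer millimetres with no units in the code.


translate([222, 253, 0]) cube([762, 250, 171]);
translate([222, 503, 171]) cube([762, 250, 171]);
translate([222, 753, 342]) cube([762, 250, 171]);
translate([222, 1003, 513]) cube([762, 250, 171]);
translate([222, 1253, 684]) cube([762, 250, 171]);
translate([222, 1503, 855]) cube([762, 250, 171]);
translate([222, 1753, 1026]) cube([762, 250, 171]);
translate([222, 2003, 1197]) cube([762, 250, 171]);
translate([222, 2253, 1368]) cube([762, 250, 171]);
translate([222, 2503, 1539]) cube([762, 250, 171]);


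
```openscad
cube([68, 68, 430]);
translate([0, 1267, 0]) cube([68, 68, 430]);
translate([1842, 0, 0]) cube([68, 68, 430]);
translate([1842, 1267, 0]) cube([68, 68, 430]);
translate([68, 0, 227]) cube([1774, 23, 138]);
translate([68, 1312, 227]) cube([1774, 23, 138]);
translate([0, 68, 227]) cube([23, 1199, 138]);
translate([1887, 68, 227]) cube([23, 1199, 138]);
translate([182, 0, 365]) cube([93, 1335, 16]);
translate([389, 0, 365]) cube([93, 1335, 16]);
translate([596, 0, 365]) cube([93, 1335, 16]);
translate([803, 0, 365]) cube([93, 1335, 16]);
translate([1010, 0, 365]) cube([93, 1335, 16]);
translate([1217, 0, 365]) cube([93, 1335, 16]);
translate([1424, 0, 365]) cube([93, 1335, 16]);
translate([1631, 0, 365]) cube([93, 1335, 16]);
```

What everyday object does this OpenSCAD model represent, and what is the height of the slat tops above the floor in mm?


A bed frame. The slat-top height is 381 mm.

Four posts, four rails, and a row of slats — a bed frame. Slats sit on the rails at z = 227 + 138 = 365; with slat thickness 16, the top is 381 mm.


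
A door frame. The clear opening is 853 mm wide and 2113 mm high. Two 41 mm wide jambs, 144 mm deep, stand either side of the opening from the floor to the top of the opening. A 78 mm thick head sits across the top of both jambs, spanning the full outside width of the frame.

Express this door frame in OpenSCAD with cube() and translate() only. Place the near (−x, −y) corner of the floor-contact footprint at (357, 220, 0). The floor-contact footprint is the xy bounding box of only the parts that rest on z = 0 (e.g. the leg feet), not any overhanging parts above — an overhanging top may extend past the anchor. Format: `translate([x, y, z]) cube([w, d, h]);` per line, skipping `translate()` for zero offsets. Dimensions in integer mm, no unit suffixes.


translate([357, 220, 0]) cube([41, 144, 2113]);
translate([1251, 220, 0]) cube([41, 144, 2113]);
translate([357, 220, 2113]) cube([935, 144, 78]);


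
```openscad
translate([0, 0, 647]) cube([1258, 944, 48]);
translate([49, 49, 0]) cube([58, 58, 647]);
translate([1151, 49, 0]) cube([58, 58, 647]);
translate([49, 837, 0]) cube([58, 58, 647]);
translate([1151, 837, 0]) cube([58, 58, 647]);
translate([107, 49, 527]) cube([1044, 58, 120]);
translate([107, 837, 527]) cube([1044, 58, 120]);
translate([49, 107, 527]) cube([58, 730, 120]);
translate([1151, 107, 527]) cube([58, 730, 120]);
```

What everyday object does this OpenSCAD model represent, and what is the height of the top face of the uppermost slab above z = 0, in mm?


A table. The table height is 695 mm.

A 1258×944×48 slab sits at z = 647 on four 58 mm square posts — a table. The top surface is at 647 + 48 = 695 mm.


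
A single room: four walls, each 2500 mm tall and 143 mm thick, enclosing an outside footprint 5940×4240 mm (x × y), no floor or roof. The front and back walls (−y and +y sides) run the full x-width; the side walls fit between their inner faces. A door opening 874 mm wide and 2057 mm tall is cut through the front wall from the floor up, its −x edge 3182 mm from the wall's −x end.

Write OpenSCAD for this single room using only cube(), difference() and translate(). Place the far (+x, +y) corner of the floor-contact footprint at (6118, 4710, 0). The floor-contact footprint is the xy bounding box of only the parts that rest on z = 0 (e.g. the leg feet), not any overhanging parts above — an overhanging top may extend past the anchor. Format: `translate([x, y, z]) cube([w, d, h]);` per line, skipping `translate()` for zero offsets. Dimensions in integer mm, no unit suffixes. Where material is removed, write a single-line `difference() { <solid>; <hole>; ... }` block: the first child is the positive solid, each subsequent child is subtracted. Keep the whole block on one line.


difference() { translate([178, 470, 0]) cube([5940, 143, 2500]); translate([3360, 470, 0]) cube([874, 143, 2057]); }
translate([178, 4567, 0]) cube([5940, 143, 2500]);
translate([178, 613, 0]) cube([143, 3954, 2500]);
translate([5975, 613, 0]) cube([143, 3954, 2500]);


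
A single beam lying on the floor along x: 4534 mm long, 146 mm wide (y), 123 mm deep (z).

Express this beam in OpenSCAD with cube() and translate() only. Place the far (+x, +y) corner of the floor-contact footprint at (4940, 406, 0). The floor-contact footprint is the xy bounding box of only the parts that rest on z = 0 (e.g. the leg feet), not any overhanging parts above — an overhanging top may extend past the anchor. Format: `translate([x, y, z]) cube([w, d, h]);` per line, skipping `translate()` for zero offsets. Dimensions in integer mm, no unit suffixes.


translate([406, 260, 0]) cube([4534, 146, 123]);


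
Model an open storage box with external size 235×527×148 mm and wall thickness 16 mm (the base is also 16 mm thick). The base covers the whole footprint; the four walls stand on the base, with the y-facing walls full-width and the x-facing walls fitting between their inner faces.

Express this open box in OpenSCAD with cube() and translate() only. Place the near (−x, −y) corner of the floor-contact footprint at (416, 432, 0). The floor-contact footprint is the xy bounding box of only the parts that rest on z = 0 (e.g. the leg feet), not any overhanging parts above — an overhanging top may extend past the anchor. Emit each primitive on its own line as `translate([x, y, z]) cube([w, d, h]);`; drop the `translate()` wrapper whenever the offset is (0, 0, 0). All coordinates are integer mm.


translate([416, 432, 0]) cube([235, 527, 16]);
translate([416, 432, 16]) cube([235, 16, 132]);
translate([416, 943, 16]) cube([235, 16, 132]);
translate([416, 448, 16]) cube([16, 495, 132]);
translate([635, 448, 16]) cube([16, 495, 132]);


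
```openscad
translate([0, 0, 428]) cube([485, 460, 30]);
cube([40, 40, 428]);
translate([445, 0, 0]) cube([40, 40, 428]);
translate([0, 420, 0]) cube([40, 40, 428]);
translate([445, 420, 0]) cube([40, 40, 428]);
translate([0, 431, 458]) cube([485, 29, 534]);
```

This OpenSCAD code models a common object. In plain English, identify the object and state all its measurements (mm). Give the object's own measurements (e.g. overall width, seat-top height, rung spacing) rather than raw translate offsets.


A chair. The seat is a 485×460×30 mm slab with its top at z = 458 mm, on four 40×40 mm corner legs (flush with the seat edges, standing on z = 0). A flat backrest 29 mm thick, 534 mm tall, spans the full seat width and rises from the seat top along its +y edge, rear face flush with the rear of the seat.


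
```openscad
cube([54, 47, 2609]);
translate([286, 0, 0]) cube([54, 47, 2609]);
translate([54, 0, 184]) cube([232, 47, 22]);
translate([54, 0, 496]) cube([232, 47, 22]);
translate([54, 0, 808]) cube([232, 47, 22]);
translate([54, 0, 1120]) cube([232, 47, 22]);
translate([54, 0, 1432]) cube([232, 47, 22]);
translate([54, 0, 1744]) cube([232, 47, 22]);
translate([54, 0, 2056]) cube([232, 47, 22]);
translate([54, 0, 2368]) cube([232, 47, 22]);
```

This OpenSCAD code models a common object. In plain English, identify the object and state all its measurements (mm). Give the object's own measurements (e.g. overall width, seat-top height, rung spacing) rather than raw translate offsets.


A straight ladder. Two 54×47 mm vertical rails, 2609 mm tall, stand 340 mm apart (outside-to-outside) with their front faces coplanar on the −y side. 8 rungs, each 47 mm deep and 22 mm tall, span between the inner faces of the rails, front faces flush with the rails. The lowest rung's underside is at z = 184 mm and rungs are spaced 312 mm apart (underside to underside).


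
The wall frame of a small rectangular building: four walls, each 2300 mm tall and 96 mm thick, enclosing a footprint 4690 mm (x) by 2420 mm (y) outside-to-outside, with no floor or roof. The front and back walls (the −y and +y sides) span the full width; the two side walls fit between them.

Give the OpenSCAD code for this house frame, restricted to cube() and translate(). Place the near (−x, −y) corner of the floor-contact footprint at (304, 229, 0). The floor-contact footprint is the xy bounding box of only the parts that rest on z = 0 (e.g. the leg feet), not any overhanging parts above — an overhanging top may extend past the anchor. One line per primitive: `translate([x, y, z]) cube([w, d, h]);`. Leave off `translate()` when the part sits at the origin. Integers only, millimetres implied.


translate([304, 229, 0]) cube([4690, 96, 2300]);
translate([304, 2553, 0]) cube([4690, 96, 2300]);
translate([304, 325, 0]) cube([96, 2228, 2300]);
translate([4898, 325, 0]) cube([96, 2228, 2300]);


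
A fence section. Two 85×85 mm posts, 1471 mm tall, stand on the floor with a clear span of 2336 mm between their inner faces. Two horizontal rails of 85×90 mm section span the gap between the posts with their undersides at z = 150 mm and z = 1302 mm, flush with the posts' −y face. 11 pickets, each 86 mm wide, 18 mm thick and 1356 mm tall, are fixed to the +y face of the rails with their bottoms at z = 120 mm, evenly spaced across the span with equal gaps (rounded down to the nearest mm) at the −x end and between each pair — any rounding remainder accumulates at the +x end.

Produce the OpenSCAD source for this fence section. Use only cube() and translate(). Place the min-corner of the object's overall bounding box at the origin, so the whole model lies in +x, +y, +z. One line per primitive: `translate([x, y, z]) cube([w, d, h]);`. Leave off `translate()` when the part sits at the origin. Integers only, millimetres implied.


cube([85, 85, 1471]);
translate([2421, 0, 0]) cube([85, 85, 1471]);
translate([85, 0, 150]) cube([2336, 85, 90]);
translate([85, 0, 1302]) cube([2336, 85, 90]);
translate([200, 85, 120]) cube([86, 18, 1356]);
translate([401, 85, 120]) cube([86, 18, 1356]);
translate([602, 85, 120]) cube([86, 18, 1356]);
translate([803, 85, 120]) cube([86, 18, 1356]);
translate([1004, 85, 120]) cube([86, 18, 1356]);
translate([1205, 85, 120]) cube([86, 18, 1356]);
translate([1406, 85, 120]) cube([86, 18, 1356]);
translate([1607, 85, 120]) cube([86, 18, 1356]);
translate([1808, 85, 120]) cube([86, 18, 1356]);
translate([2009, 85, 120]) cube([86, 18, 1356]);
translate([2210, 85, 120]) cube([86, 18, 1356]);
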